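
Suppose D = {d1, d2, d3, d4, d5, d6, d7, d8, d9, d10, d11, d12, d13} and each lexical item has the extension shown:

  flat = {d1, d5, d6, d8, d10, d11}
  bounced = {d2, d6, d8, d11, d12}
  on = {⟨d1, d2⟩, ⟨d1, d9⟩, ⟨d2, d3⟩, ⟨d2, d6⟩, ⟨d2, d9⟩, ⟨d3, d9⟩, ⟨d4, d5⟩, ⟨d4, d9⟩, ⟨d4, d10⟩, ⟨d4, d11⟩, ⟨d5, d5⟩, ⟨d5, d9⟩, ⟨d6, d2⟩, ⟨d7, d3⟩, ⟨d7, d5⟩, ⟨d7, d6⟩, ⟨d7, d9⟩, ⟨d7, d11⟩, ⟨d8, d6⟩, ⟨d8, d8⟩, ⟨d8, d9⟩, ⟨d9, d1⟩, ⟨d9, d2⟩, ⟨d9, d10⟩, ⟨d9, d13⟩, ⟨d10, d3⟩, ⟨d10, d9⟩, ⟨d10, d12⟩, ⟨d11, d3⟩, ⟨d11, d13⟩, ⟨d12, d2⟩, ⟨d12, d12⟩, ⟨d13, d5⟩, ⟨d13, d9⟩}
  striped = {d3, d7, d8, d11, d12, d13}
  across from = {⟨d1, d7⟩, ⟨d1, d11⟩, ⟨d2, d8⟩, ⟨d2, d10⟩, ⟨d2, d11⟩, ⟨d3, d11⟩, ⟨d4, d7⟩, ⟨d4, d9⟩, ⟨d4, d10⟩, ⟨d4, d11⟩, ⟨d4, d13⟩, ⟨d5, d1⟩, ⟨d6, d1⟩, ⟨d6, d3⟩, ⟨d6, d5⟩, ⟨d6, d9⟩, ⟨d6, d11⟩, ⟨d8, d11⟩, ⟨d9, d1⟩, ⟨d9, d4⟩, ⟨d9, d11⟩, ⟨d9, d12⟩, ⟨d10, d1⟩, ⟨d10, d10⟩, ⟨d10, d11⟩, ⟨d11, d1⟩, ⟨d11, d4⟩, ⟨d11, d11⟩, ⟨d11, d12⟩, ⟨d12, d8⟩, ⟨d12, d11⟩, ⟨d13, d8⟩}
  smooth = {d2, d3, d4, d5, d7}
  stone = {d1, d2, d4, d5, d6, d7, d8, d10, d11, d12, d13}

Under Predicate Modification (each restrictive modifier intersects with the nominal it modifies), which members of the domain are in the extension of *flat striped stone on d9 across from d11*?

⟦on d9⟧ = {x : ⟨x, d9⟩ ∈ ⟦on⟧} = {d1, d2, d3, d4, d5, d7, d8, d10, d13}
⟦across from d11⟧ = {x : ⟨x, d11⟩ ∈ ⟦across from⟧} = {d1, d2, d3, d4, d6, d8, d9, d10, d11, d12}
⟦stone⟧ = {d1, d2, d4, d5, d6, d7, d8, d10, d11, d12, d13}
… ∩ ⟦on d9⟧ = {d1, d2, d4, d5, d6, d7, d8, d10, d11, d12, d13} ∩ {d1, d2, d3, d4, d5, d7, d8, d10, d13} = {d1, d2, d4, d5, d7, d8, d10, d13}
… ∩ ⟦across from d11⟧ = {d1, d2, d4, d5, d7, d8, d10, d13} ∩ {d1, d2, d3, d4, d6, d8, d9, d10, d11, d12} = {d1, d2, d4, d8, d10}
… ∩ ⟦flat⟧ = {d1, d2, d4, d8, d10} ∩ {d1, d5, d6, d8, d10, d11} = {d1, d8, d10}
… ∩ ⟦striped⟧ = {d1, d8, d10} ∩ {d3, d7, d8, d11, d12, d13} = {d8}
So ⟦flat striped stone on d9 across from d11⟧ = {d8}.

{d8}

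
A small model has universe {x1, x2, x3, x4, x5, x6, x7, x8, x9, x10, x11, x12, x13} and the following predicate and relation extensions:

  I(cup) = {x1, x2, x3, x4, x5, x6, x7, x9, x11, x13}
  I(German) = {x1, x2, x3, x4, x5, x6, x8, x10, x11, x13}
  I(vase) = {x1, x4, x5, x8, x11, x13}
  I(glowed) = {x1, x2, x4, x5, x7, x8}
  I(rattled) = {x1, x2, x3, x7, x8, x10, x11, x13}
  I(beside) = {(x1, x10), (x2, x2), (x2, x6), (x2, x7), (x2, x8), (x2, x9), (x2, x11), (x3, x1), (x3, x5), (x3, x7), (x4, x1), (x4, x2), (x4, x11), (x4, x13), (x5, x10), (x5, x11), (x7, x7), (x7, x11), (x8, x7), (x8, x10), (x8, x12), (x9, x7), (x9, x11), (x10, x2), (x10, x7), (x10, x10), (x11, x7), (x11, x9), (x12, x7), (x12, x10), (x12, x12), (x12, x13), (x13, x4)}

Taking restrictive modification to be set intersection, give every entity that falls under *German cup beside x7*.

{x2, x3, x11}

⟦beside x7⟧ = {x : ⟨x, x7⟩ ∈ ⟦beside⟧} = {x2, x3, x7, x8, x9, x10, x11, x12}
⟦cup⟧ = {x1, x2, x3, x4, x5, x6, x7, x9, x11, x13}
… ∩ ⟦beside x7⟧ = {x1, x2, x3, x4, x5, x6, x7, x9, x11, x13} ∩ {x2, x3, x7, x8, x9, x10, x11, x12} = {x2, x3, x7, x9, x11}
… ∩ ⟦German⟧ = {x2, x3, x7, x9, x11} ∩ {x1, x2, x3, x4, x5, x6, x8, x10, x11, x13} = {x2, x3, x11}
So ⟦German cup beside x7⟧ = {x2, x3, x11}.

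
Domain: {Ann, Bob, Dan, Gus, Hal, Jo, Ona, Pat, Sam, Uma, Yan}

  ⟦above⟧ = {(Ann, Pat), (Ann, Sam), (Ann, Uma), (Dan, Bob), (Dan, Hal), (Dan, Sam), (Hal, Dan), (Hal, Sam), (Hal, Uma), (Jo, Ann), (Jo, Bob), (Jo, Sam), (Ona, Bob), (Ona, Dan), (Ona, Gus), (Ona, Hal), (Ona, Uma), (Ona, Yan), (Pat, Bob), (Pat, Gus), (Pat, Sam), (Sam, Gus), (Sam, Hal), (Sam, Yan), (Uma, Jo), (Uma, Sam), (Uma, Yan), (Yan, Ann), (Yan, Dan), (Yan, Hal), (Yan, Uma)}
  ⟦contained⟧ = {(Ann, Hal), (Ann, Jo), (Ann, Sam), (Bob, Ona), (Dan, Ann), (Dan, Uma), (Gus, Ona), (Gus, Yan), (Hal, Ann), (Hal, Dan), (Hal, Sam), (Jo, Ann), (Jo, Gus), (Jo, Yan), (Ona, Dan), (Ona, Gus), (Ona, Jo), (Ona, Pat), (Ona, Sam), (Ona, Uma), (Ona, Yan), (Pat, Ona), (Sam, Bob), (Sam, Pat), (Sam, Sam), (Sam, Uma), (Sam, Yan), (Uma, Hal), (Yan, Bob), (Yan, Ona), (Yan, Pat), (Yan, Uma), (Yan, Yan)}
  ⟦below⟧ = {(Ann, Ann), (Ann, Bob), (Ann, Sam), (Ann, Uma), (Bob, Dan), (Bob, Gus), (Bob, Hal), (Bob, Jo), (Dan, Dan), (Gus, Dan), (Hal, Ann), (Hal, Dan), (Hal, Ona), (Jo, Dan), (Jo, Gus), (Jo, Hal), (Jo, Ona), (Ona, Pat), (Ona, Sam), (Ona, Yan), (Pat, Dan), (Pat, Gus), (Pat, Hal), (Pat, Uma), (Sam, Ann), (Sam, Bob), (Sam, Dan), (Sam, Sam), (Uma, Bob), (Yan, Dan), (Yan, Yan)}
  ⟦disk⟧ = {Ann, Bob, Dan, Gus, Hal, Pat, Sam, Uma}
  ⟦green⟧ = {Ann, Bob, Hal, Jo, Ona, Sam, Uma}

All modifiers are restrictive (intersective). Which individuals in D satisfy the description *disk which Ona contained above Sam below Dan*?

⟦which Ona contained⟧ = {x : ⟨Ona, x⟩ ∈ ⟦contained⟧} = {Dan, Gus, Jo, Pat, Sam, Uma, Yan}
⟦above Sam⟧ = {x : ⟨x, Sam⟩ ∈ ⟦above⟧} = {Ann, Dan, Hal, Jo, Pat, Uma}
⟦below Dan⟧ = {x : ⟨x, Dan⟩ ∈ ⟦below⟧} = {Bob, Dan, Gus, Hal, Jo, Pat, Sam, Yan}
⟦disk⟧ = {Ann, Bob, Dan, Gus, Hal, Pat, Sam, Uma}
… ∩ ⟦which Ona contained⟧ = {Ann, Bob, Dan, Gus, Hal, Pat, Sam, Uma} ∩ {Dan, Gus, Jo, Pat, Sam, Uma, Yan} = {Dan, Gus, Pat, Sam, Uma}
… ∩ ⟦above Sam⟧ = {Dan, Gus, Pat, Sam, Uma} ∩ {Ann, Dan, Hal, Jo, Pat, Uma} = {Dan, Pat, Uma}
… ∩ ⟦below Dan⟧ = {Dan, Pat, Uma} ∩ {Bob, Dan, Gus, Hal, Jo, Pat, Sam, Yan} = {Dan, Pat}
So ⟦disk which Ona contained above Sam below Dan⟧ = {Dan, Pat}.

{Dan, Pat}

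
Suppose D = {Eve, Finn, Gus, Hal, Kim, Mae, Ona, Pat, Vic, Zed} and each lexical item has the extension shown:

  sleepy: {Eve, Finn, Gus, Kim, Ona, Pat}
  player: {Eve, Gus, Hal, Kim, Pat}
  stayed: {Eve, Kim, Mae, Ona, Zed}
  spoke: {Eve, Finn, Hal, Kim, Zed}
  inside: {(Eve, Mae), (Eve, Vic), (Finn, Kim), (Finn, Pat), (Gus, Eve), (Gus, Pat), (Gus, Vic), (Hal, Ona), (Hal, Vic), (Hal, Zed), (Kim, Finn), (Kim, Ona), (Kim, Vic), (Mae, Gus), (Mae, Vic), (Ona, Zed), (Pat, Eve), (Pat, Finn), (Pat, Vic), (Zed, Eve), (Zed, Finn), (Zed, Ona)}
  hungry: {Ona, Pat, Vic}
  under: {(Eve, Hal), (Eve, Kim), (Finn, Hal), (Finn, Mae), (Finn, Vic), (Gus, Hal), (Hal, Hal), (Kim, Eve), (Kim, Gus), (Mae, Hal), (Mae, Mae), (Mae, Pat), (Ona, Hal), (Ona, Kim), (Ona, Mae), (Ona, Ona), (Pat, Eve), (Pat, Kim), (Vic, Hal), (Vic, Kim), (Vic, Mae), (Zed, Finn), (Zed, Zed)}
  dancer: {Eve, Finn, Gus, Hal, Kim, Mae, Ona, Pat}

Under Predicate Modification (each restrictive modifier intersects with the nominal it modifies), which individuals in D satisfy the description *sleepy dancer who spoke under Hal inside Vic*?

⟦who spoke⟧ = ⟦spoke⟧ = {Eve, Finn, Hal, Kim, Zed}
⟦under Hal⟧ = {x : ⟨x, Hal⟩ ∈ ⟦under⟧} = {Eve, Finn, Gus, Hal, Mae, Ona, Vic}
⟦inside Vic⟧ = {x : ⟨x, Vic⟩ ∈ ⟦inside⟧} = {Eve, Gus, Hal, Kim, Mae, Pat}
⟦dancer⟧ = {Eve, Finn, Gus, Hal, Kim, Mae, Ona, Pat}
… ∩ ⟦who spoke⟧ = {Eve, Finn, Gus, Hal, Kim, Mae, Ona, Pat} ∩ {Eve, Finn, Hal, Kim, Zed} = {Eve, Finn, Hal, Kim}
… ∩ ⟦under Hal⟧ = {Eve, Finn, Hal, Kim} ∩ {Eve, Finn, Gus, Hal, Mae, Ona, Vic} = {Eve, Finn, Hal}
… ∩ ⟦inside Vic⟧ = {Eve, Finn, Hal} ∩ {Eve, Gus, Hal, Kim, Mae, Pat} = {Eve, Hal}
… ∩ ⟦sleepy⟧ = {Eve, Hal} ∩ {Eve, Finn, Gus, Kim, Ona, Pat} = {Eve}
So ⟦sleepy dancer who spoke under Hal inside Vic⟧ = {Eve}.

{Eve}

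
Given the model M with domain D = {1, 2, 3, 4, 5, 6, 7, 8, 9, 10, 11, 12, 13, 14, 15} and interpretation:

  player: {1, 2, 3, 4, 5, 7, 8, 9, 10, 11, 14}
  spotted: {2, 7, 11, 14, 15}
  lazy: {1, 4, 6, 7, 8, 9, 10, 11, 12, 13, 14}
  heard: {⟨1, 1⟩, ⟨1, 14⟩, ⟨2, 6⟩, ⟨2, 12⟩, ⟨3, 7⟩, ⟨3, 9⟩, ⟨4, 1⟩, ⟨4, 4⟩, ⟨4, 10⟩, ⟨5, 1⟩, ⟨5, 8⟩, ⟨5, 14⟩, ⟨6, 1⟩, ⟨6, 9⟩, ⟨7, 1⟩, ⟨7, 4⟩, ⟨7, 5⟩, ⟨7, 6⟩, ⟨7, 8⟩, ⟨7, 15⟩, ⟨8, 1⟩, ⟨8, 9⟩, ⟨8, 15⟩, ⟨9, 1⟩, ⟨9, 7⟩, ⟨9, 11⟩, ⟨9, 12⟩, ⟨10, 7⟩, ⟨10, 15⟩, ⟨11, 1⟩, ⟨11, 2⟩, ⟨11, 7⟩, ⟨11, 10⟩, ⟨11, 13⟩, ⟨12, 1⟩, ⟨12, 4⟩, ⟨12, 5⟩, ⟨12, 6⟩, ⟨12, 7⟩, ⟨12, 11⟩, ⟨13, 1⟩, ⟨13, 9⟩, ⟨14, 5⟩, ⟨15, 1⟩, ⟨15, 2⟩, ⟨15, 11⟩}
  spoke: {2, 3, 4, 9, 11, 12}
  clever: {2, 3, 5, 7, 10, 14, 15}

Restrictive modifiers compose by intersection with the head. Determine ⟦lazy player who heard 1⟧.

{1, 4, 7, 8, 9, 11}

⟦who heard 1⟧ = {x : ⟨x, 1⟩ ∈ ⟦heard⟧} = {1, 4, 5, 6, 7, 8, 9, 11, 12, 13, 15}
⟦player⟧ = {1, 2, 3, 4, 5, 7, 8, 9, 10, 11, 14}
… ∩ ⟦who heard 1⟧ = {1, 2, 3, 4, 5, 7, 8, 9, 10, 11, 14} ∩ {1, 4, 5, 6, 7, 8, 9, 11, 12, 13, 15} = {1, 4, 5, 7, 8, 9, 11}
… ∩ ⟦lazy⟧ = {1, 4, 5, 7, 8, 9, 11} ∩ {1, 4, 6, 7, 8, 9, 10, 11, 12, 13, 14} = {1, 4, 7, 8, 9, 11}
So ⟦lazy player who heard 1⟧ = {1, 4, 7, 8, 9, 11}.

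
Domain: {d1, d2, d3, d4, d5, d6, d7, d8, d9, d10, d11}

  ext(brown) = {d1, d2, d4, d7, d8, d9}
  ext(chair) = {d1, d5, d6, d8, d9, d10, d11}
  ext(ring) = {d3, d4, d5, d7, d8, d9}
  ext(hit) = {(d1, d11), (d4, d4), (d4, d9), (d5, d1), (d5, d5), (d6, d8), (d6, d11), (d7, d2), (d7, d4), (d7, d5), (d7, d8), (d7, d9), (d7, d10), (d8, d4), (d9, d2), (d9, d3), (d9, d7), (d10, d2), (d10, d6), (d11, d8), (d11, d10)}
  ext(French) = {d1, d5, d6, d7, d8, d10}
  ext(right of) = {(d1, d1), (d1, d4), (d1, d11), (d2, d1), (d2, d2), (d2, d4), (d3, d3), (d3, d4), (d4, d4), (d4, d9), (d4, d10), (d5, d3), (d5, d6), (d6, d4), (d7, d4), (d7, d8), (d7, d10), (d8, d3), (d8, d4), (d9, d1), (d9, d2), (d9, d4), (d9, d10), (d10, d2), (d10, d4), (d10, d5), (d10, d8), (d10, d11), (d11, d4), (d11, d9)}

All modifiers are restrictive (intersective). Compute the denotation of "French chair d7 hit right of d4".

⟦d7 hit⟧ = {x : ⟨d7, x⟩ ∈ ⟦hit⟧} = {d2, d4, d5, d8, d9, d10}
⟦right of d4⟧ = {x : ⟨x, d4⟩ ∈ ⟦right of⟧} = {d1, d2, d3, d4, d6, d7, d8, d9, d10, d11}
⟦chair⟧ = {d1, d5, d6, d8, d9, d10, d11}
… ∩ ⟦d7 hit⟧ = {d1, d5, d6, d8, d9, d10, d11} ∩ {d2, d4, d5, d8, d9, d10} = {d5, d8, d9, d10}
… ∩ ⟦right of d4⟧ = {d5, d8, d9, d10} ∩ {d1, d2, d3, d4, d6, d7, d8, d9, d10, d11} = {d8, d9, d10}
… ∩ ⟦French⟧ = {d8, d9, d10} ∩ {d1, d5, d6, d7, d8, d10} = {d8, d10}
So ⟦French chair d7 hit right of d4⟧ = {d8, d10}.

{d8, d10}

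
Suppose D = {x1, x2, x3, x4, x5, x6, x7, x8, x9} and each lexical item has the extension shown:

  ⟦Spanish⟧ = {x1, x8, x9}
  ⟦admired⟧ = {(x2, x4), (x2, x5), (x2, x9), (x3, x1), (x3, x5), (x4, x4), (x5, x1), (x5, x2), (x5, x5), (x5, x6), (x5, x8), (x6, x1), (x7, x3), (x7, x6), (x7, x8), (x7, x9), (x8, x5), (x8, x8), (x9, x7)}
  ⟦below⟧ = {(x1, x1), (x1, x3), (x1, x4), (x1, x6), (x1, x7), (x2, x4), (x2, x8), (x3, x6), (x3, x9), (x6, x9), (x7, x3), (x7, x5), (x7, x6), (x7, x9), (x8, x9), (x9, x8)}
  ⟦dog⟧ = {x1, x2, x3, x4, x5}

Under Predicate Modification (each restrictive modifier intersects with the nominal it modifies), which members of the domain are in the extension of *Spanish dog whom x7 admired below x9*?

∅

⟦whom x7 admired⟧ = {x : ⟨x7, x⟩ ∈ ⟦admired⟧} = {x3, x6, x8, x9}
⟦below x9⟧ = {x : ⟨x, x9⟩ ∈ ⟦below⟧} = {x3, x6, x7, x8}
⟦dog⟧ = {x1, x2, x3, x4, x5}
… ∩ ⟦whom x7 admired⟧ = {x1, x2, x3, x4, x5} ∩ {x3, x6, x8, x9} = {x3}
… ∩ ⟦below x9⟧ = {x3} ∩ {x3, x6, x7, x8} = {x3}
… ∩ ⟦Spanish⟧ = {x3} ∩ {x1, x8, x9} = ∅
So ⟦Spanish dog whom x7 admired below x9⟧ = ∅.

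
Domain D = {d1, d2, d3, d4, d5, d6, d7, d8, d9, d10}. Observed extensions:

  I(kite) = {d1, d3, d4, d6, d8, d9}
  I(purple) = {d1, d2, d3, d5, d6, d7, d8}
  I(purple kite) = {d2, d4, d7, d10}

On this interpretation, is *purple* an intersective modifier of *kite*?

⟦purple⟧ ∩ ⟦kite⟧ = {d1, d2, d3, d5, d6, d7, d8} ∩ {d1, d3, d4, d6, d8, d9} = {d1, d3, d6, d8}
Observed ⟦purple kite⟧ = {d2, d4, d7, d10}.
These differ, so the modifier is not intersective in this model.

no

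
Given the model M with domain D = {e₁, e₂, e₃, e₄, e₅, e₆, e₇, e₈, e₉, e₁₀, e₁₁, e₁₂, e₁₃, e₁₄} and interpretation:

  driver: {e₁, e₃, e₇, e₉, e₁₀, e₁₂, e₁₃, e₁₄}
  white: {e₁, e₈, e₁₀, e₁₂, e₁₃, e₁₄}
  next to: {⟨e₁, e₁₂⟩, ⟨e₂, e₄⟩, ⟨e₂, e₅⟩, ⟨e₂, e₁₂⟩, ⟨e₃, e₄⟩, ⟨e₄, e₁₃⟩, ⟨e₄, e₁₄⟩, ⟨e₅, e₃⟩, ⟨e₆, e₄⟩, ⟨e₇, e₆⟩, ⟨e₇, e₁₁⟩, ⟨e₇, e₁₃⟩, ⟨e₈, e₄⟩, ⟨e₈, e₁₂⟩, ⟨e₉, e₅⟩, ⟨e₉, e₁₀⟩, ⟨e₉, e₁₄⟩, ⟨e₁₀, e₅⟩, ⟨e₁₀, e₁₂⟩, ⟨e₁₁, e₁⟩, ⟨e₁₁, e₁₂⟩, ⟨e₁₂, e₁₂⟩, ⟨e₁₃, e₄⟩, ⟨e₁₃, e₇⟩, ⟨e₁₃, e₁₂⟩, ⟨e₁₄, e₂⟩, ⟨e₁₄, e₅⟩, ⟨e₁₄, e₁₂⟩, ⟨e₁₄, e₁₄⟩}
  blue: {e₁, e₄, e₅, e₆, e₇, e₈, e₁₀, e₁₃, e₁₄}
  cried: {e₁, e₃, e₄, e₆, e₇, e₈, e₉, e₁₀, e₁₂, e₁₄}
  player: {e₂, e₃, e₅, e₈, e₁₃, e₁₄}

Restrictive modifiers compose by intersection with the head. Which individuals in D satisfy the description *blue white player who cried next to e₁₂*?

⟦who cried⟧ = ⟦cried⟧ = {e₁, e₃, e₄, e₆, e₇, e₈, e₉, e₁₀, e₁₂, e₁₄}
⟦next to e₁₂⟧ = {x : ⟨x, e₁₂⟩ ∈ ⟦next to⟧} = {e₁, e₂, e₈, e₁₀, e₁₁, e₁₂, e₁₃, e₁₄}
⟦player⟧ = {e₂, e₃, e₅, e₈, e₁₃, e₁₄}
… ∩ ⟦who cried⟧ = {e₂, e₃, e₅, e₈, e₁₃, e₁₄} ∩ {e₁, e₃, e₄, e₆, e₇, e₈, e₉, e₁₀, e₁₂, e₁₄} = {e₃, e₈, e₁₄}
… ∩ ⟦next to e₁₂⟧ = {e₃, e₈, e₁₄} ∩ {e₁, e₂, e₈, e₁₀, e₁₁, e₁₂, e₁₃, e₁₄} = {e₈, e₁₄}
… ∩ ⟦blue⟧ = {e₈, e₁₄} ∩ {e₁, e₄, e₅, e₆, e₇, e₈, e₁₀, e₁₃, e₁₄} = {e₈, e₁₄}
… ∩ ⟦white⟧ = {e₈, e₁₄} ∩ {e₁, e₈, e₁₀, e₁₂, e₁₃, e₁₄} = {e₈, e₁₄}
So ⟦blue white player who cried next to e₁₂⟧ = {e₈, e₁₄}.

{e₈, e₁₄}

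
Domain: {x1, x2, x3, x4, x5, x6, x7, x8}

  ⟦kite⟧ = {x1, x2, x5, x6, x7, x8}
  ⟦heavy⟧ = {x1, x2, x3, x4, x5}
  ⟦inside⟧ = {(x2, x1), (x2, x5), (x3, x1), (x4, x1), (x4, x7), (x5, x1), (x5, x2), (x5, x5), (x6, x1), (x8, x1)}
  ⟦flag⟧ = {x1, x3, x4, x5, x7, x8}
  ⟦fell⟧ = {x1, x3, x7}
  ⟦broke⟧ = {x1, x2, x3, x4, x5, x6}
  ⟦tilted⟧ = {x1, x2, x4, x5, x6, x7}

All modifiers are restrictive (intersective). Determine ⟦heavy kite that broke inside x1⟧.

⟦that broke⟧ = ⟦broke⟧ = {x1, x2, x3, x4, x5, x6}
⟦inside x1⟧ = {x : ⟨x, x1⟩ ∈ ⟦inside⟧} = {x2, x3, x4, x5, x6, x8}
⟦kite⟧ = {x1, x2, x5, x6, x7, x8}
… ∩ ⟦that broke⟧ = {x1, x2, x5, x6, x7, x8} ∩ {x1, x2, x3, x4, x5, x6} = {x1, x2, x5, x6}
… ∩ ⟦inside x1⟧ = {x1, x2, x5, x6} ∩ {x2, x3, x4, x5, x6, x8} = {x2, x5, x6}
… ∩ ⟦heavy⟧ = {x2, x5, x6} ∩ {x1, x2, x3, x4, x5} = {x2, x5}
So ⟦heavy kite that broke inside x1⟧ = {x2, x5}.

{x2, x5}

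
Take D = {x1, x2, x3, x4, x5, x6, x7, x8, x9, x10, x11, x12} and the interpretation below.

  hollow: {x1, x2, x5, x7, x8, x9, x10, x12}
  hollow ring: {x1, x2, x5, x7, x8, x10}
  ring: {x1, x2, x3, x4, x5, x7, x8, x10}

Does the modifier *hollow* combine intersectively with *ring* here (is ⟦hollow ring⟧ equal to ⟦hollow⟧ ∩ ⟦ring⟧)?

⟦hollow⟧ ∩ ⟦ring⟧ = {x1, x2, x5, x7, x8, x9, x10, x12} ∩ {x1, x2, x3, x4, x5, x7, x8, x10} = {x1, x2, x5, x7, x8, x10}
Observed ⟦hollow ring⟧ = {x1, x2, x5, x7, x8, x10}.
These coincide, so the modifier is intersective here.

yes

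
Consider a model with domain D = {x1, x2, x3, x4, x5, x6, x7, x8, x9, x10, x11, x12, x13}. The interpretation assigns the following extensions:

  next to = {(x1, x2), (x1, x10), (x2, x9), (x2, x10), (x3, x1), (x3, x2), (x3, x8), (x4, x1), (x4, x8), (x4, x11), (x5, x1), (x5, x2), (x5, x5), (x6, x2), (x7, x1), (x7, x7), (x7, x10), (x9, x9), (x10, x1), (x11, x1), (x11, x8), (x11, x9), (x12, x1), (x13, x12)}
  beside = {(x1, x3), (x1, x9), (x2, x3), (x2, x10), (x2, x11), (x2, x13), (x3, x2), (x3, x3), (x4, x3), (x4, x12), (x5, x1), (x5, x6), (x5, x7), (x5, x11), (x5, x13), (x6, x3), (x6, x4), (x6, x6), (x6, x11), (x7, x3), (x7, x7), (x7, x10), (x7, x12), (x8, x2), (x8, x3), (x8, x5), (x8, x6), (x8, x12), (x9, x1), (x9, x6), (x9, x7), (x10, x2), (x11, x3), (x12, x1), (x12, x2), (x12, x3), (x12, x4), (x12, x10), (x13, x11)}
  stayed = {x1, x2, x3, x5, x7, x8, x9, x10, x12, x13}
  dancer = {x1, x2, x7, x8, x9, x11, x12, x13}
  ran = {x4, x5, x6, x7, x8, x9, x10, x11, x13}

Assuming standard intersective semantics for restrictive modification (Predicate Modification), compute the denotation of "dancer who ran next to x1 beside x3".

{x7, x11}

⟦who ran⟧ = ⟦ran⟧ = {x4, x5, x6, x7, x8, x9, x10, x11, x13}
⟦next to x1⟧ = {x : ⟨x, x1⟩ ∈ ⟦next to⟧} = {x3, x4, x5, x7, x10, x11, x12}
⟦beside x3⟧ = {x : ⟨x, x3⟩ ∈ ⟦beside⟧} = {x1, x2, x3, x4, x6, x7, x8, x11, x12}
⟦dancer⟧ = {x1, x2, x7, x8, x9, x11, x12, x13}
… ∩ ⟦who ran⟧ = {x1, x2, x7, x8, x9, x11, x12, x13} ∩ {x4, x5, x6, x7, x8, x9, x10, x11, x13} = {x7, x8, x9, x11, x13}
… ∩ ⟦next to x1⟧ = {x7, x8, x9, x11, x13} ∩ {x3, x4, x5, x7, x10, x11, x12} = {x7, x11}
… ∩ ⟦beside x3⟧ = {x7, x11} ∩ {x1, x2, x3, x4, x6, x7, x8, x11, x12} = {x7, x11}
So ⟦dancer who ran next to x1 beside x3⟧ = {x7, x11}.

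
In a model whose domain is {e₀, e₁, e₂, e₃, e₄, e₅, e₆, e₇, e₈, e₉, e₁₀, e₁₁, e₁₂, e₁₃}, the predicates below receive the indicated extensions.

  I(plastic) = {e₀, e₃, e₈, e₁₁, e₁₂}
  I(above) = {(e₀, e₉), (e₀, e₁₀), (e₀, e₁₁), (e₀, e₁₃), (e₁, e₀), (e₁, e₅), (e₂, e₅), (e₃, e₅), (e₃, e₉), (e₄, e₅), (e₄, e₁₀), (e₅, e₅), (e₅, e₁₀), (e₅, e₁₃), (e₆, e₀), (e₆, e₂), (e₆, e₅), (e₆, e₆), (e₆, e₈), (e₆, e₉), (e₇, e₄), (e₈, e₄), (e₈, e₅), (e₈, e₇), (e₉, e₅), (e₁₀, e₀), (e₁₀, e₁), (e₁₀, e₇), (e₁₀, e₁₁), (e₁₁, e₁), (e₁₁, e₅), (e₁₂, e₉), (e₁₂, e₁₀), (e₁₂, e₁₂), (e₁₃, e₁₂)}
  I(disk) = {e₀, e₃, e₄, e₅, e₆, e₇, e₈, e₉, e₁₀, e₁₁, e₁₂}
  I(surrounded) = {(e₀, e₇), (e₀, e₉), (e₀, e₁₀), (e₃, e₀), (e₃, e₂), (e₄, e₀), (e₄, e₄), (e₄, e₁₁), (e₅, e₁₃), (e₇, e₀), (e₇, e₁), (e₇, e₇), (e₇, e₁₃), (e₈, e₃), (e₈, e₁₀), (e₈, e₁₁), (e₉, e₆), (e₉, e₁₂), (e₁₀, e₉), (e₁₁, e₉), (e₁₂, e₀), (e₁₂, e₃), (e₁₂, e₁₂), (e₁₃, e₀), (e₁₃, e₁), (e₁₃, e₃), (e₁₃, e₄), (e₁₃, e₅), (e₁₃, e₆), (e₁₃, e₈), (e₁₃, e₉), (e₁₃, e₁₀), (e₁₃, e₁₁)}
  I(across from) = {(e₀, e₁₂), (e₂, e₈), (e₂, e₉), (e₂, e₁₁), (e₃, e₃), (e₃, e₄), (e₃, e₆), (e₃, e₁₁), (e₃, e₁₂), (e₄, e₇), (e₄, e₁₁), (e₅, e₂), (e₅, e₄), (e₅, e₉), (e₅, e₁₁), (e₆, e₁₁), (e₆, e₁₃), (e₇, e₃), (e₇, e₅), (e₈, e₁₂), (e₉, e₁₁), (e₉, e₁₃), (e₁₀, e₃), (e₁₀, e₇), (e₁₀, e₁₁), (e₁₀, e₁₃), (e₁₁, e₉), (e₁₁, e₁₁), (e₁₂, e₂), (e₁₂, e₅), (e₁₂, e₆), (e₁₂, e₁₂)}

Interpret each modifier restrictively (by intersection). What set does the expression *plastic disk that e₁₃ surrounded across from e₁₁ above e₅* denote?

{e₃, e₁₁}

⟦that e₁₃ surrounded⟧ = {x : ⟨e₁₃, x⟩ ∈ ⟦surrounded⟧} = {e₀, e₁, e₃, e₄, e₅, e₆, e₈, e₉, e₁₀, e₁₁}
⟦across from e₁₁⟧ = {x : ⟨x, e₁₁⟩ ∈ ⟦across from⟧} = {e₂, e₃, e₄, e₅, e₆, e₉, e₁₀, e₁₁}
⟦above e₅⟧ = {x : ⟨x, e₅⟩ ∈ ⟦above⟧} = {e₁, e₂, e₃, e₄, e₅, e₆, e₈, e₉, e₁₁}
⟦disk⟧ = {e₀, e₃, e₄, e₅, e₆, e₇, e₈, e₉, e₁₀, e₁₁, e₁₂}
… ∩ ⟦that e₁₃ surrounded⟧ = {e₀, e₃, e₄, e₅, e₆, e₇, e₈, e₉, e₁₀, e₁₁, e₁₂} ∩ {e₀, e₁, e₃, e₄, e₅, e₆, e₈, e₉, e₁₀, e₁₁} = {e₀, e₃, e₄, e₅, e₆, e₈, e₉, e₁₀, e₁₁}
… ∩ ⟦across from e₁₁⟧ = {e₀, e₃, e₄, e₅, e₆, e₈, e₉, e₁₀, e₁₁} ∩ {e₂, e₃, e₄, e₅, e₆, e₉, e₁₀, e₁₁} = {e₃, e₄, e₅, e₆, e₉, e₁₀, e₁₁}
… ∩ ⟦above e₅⟧ = {e₃, e₄, e₅, e₆, e₉, e₁₀, e₁₁} ∩ {e₁, e₂, e₃, e₄, e₅, e₆, e₈, e₉, e₁₁} = {e₃, e₄, e₅, e₆, e₉, e₁₁}
… ∩ ⟦plastic⟧ = {e₃, e₄, e₅, e₆, e₉, e₁₁} ∩ {e₀, e₃, e₈, e₁₁, e₁₂} = {e₃, e₁₁}
So ⟦plastic disk that e₁₃ surrounded across from e₁₁ above e₅⟧ = {e₃, e₁₁}.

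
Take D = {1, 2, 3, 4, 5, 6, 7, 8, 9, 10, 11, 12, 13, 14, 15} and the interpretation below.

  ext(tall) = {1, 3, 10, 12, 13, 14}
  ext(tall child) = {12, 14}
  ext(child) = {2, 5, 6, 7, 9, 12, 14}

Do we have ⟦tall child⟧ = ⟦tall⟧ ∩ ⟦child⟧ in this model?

⟦tall⟧ ∩ ⟦child⟧ = {1, 3, 10, 12, 13, 14} ∩ {2, 5, 6, 7, 9, 12, 14} = {12, 14}
Observed ⟦tall child⟧ = {12, 14}.
These coincide, so the modifier is intersective here.

yes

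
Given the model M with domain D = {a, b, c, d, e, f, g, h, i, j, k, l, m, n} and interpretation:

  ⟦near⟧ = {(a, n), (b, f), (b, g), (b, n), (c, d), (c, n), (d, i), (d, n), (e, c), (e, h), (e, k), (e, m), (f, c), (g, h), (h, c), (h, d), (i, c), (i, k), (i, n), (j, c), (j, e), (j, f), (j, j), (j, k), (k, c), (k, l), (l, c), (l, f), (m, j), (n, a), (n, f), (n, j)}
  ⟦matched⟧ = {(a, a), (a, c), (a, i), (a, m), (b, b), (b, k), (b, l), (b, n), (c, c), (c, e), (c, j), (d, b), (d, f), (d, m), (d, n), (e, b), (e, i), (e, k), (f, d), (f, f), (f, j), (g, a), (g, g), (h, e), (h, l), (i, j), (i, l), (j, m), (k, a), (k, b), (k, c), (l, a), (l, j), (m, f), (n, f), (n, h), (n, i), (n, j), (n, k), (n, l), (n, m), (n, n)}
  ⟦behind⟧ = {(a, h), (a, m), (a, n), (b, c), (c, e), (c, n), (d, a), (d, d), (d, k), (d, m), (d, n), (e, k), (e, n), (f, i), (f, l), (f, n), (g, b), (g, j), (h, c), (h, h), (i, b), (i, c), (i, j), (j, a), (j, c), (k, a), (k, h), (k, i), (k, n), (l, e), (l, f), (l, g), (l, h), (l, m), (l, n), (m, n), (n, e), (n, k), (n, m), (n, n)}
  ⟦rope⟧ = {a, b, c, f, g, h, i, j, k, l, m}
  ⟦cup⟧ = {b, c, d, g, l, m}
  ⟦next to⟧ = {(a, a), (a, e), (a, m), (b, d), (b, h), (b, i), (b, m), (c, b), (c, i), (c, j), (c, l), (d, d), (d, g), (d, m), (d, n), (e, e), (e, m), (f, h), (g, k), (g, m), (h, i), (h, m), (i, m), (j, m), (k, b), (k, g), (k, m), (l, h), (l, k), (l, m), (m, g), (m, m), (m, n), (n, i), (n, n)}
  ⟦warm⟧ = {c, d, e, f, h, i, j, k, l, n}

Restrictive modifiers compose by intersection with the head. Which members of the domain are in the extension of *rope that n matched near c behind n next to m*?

⟦that n matched⟧ = {x : ⟨n, x⟩ ∈ ⟦matched⟧} = {f, h, i, j, k, l, m, n}
⟦near c⟧ = {x : ⟨x, c⟩ ∈ ⟦near⟧} = {e, f, h, i, j, k, l}
⟦behind n⟧ = {x : ⟨x, n⟩ ∈ ⟦behind⟧} = {a, c, d, e, f, k, l, m, n}
⟦next to m⟧ = {x : ⟨x, m⟩ ∈ ⟦next to⟧} = {a, b, d, e, g, h, i, j, k, l, m}
⟦rope⟧ = {a, b, c, f, g, h, i, j, k, l, m}
… ∩ ⟦that n matched⟧ = {a, b, c, f, g, h, i, j, k, l, m} ∩ {f, h, i, j, k, l, m, n} = {f, h, i, j, k, l, m}
… ∩ ⟦near c⟧ = {f, h, i, j, k, l, m} ∩ {e, f, h, i, j, k, l} = {f, h, i, j, k, l}
… ∩ ⟦behind n⟧ = {f, h, i, j, k, l} ∩ {a, c, d, e, f, k, l, m, n} = {f, k, l}
… ∩ ⟦next to m⟧ = {f, k, l} ∩ {a, b, d, e, g, h, i, j, k, l, m} = {k, l}
So ⟦rope that n matched near c behind n next to m⟧ = {k, l}.

{k, l}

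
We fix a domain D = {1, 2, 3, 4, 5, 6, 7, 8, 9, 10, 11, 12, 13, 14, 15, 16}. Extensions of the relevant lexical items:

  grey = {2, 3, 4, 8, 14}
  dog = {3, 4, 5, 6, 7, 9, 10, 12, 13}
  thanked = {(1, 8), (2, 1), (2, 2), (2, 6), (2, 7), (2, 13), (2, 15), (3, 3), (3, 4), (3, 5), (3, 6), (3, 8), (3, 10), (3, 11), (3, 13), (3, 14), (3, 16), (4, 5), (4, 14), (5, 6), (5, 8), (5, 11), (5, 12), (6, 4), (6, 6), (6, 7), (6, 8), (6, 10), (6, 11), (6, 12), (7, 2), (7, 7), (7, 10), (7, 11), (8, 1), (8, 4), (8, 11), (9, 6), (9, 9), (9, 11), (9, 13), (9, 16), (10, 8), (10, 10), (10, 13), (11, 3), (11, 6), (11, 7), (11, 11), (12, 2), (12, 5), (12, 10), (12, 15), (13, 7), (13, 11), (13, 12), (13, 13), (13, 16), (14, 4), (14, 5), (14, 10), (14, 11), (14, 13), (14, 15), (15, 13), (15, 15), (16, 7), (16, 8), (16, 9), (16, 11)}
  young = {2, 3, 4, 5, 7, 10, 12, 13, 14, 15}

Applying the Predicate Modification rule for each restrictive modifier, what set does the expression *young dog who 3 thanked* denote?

⟦who 3 thanked⟧ = {x : ⟨3, x⟩ ∈ ⟦thanked⟧} = {3, 4, 5, 6, 8, 10, 11, 13, 14, 16}
⟦dog⟧ = {3, 4, 5, 6, 7, 9, 10, 12, 13}
… ∩ ⟦who 3 thanked⟧ = {3, 4, 5, 6, 7, 9, 10, 12, 13} ∩ {3, 4, 5, 6, 8, 10, 11, 13, 14, 16} = {3, 4, 5, 6, 10, 13}
… ∩ ⟦young⟧ = {3, 4, 5, 6, 10, 13} ∩ {2, 3, 4, 5, 7, 10, 12, 13, 14, 15} = {3, 4, 5, 10, 13}
So ⟦young dog who 3 thanked⟧ = {3, 4, 5, 10, 13}.

{3, 4, 5, 10, 13}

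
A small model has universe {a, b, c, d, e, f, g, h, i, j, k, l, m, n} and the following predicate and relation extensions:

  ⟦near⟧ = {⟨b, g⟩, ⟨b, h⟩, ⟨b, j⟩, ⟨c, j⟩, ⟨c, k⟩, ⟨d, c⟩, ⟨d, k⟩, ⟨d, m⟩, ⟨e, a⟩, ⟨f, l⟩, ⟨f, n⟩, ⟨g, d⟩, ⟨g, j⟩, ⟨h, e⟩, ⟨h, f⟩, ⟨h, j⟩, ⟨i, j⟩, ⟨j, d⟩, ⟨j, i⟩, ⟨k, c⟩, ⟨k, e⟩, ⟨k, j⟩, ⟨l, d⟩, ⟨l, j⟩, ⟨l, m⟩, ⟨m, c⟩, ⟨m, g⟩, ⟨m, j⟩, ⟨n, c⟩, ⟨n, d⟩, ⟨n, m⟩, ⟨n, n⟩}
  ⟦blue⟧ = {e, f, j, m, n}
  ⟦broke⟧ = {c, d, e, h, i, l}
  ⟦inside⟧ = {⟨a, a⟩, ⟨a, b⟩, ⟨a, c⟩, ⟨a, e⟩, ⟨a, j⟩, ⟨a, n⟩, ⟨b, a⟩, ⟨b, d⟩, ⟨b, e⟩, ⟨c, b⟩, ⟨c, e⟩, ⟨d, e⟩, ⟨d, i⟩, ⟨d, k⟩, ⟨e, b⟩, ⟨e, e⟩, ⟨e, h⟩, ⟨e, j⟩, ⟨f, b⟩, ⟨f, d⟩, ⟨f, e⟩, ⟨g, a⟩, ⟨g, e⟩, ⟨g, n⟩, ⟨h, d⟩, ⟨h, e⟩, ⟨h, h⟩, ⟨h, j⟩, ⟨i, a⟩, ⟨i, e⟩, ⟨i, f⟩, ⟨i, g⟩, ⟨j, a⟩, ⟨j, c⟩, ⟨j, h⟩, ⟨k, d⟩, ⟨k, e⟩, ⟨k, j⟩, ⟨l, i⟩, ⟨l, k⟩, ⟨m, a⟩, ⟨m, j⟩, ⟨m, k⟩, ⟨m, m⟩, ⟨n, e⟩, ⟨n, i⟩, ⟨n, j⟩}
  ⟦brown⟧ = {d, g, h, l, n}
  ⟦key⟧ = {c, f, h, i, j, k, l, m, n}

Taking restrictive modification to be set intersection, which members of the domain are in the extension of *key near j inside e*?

⟦near j⟧ = {x : ⟨x, j⟩ ∈ ⟦near⟧} = {b, c, g, h, i, k, l, m}
⟦inside e⟧ = {x : ⟨x, e⟩ ∈ ⟦inside⟧} = {a, b, c, d, e, f, g, h, i, k, n}
⟦key⟧ = {c, f, h, i, j, k, l, m, n}
… ∩ ⟦near j⟧ = {c, f, h, i, j, k, l, m, n} ∩ {b, c, g, h, i, k, l, m} = {c, h, i, k, l, m}
… ∩ ⟦inside e⟧ = {c, h, i, k, l, m} ∩ {a, b, c, d, e, f, g, h, i, k, n} = {c, h, i, k}
So ⟦key near j inside e⟧ = {c, h, i, k}.

{c, h, i, k}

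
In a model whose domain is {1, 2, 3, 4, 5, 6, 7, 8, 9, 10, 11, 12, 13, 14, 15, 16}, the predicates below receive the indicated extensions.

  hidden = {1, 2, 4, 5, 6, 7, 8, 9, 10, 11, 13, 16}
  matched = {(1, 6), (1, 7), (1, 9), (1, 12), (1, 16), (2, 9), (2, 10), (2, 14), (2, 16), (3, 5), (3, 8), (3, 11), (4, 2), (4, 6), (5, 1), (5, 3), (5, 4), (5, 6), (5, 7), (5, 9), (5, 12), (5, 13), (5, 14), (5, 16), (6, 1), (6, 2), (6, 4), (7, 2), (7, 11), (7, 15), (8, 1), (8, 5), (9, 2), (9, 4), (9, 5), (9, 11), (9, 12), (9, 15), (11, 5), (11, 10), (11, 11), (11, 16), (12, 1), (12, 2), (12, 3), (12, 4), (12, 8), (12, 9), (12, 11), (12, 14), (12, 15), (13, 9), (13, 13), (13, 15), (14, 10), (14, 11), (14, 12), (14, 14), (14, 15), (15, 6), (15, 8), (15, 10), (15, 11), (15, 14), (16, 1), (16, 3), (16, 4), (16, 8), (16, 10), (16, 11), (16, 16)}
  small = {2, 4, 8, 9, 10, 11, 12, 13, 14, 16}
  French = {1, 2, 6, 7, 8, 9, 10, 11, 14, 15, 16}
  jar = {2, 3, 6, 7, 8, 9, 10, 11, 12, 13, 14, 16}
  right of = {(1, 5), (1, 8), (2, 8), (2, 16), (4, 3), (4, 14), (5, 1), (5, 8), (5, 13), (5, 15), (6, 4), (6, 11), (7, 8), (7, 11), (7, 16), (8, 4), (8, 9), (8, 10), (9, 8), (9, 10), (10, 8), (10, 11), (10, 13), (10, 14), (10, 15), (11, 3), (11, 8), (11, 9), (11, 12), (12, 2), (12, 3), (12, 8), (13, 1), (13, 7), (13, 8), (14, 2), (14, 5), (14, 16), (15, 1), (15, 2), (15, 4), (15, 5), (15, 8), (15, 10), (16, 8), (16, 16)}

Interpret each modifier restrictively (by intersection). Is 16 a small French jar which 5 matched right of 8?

⟦which 5 matched⟧ = {x : ⟨5, x⟩ ∈ ⟦matched⟧} = {1, 3, 4, 6, 7, 9, 12, 13, 14, 16}
⟦right of 8⟧ = {x : ⟨x, 8⟩ ∈ ⟦right of⟧} = {1, 2, 5, 7, 9, 10, 11, 12, 13, 15, 16}
⟦jar⟧ = {2, 3, 6, 7, 8, 9, 10, 11, 12, 13, 14, 16}
… ∩ ⟦which 5 matched⟧ = {2, 3, 6, 7, 8, 9, 10, 11, 12, 13, 14, 16} ∩ {1, 3, 4, 6, 7, 9, 12, 13, 14, 16} = {3, 6, 7, 9, 12, 13, 14, 16}
… ∩ ⟦right of 8⟧ = {3, 6, 7, 9, 12, 13, 14, 16} ∩ {1, 2, 5, 7, 9, 10, 11, 12, 13, 15, 16} = {7, 9, 12, 13, 16}
… ∩ ⟦small⟧ = {7, 9, 12, 13, 16} ∩ {2, 4, 8, 9, 10, 11, 12, 13, 14, 16} = {9, 12, 13, 16}
… ∩ ⟦French⟧ = {9, 12, 13, 16} ∩ {1, 2, 6, 7, 8, 9, 10, 11, 14, 15, 16} = {9, 16}
⟦small French jar which 5 matched right of 8⟧ = {9, 16}; 16 ∈ this set.

yes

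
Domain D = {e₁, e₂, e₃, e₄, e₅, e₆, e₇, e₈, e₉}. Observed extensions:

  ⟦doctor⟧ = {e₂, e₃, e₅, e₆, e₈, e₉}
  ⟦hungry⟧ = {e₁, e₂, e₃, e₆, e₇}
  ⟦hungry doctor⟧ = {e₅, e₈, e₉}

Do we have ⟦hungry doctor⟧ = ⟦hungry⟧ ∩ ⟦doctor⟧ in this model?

⟦hungry⟧ ∩ ⟦doctor⟧ = {e₁, e₂, e₃, e₆, e₇} ∩ {e₂, e₃, e₅, e₆, e₈, e₉} = {e₂, e₃, e₆}
Observed ⟦hungry doctor⟧ = {e₅, e₈, e₉}.
These differ, so the modifier is not intersective in this model.

no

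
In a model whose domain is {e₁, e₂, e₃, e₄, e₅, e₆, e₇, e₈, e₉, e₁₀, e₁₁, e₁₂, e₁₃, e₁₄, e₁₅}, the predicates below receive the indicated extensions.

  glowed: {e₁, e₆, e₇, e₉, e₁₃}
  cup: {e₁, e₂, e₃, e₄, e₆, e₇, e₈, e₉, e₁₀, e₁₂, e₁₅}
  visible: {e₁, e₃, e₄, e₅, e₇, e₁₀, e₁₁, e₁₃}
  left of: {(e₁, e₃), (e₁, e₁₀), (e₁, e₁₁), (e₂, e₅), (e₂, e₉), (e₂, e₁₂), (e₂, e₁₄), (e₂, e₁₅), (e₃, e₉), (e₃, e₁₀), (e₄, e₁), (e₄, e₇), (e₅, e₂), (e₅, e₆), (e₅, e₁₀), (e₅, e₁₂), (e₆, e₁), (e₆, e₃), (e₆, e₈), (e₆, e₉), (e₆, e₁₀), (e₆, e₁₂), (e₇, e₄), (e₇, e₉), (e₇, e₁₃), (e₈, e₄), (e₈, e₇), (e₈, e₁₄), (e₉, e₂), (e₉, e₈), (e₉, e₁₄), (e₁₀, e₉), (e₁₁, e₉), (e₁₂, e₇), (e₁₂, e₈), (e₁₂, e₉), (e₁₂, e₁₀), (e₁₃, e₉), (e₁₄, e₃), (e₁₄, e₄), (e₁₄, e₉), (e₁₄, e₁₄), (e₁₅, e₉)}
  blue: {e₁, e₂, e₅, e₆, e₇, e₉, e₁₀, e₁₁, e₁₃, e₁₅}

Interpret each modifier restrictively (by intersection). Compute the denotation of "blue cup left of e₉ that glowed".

{e₆, e₇}

⟦left of e₉⟧ = {x : ⟨x, e₉⟩ ∈ ⟦left of⟧} = {e₂, e₃, e₆, e₇, e₁₀, e₁₁, e₁₂, e₁₃, e₁₄, e₁₅}
⟦that glowed⟧ = ⟦glowed⟧ = {e₁, e₆, e₇, e₉, e₁₃}
⟦cup⟧ = {e₁, e₂, e₃, e₄, e₆, e₇, e₈, e₉, e₁₀, e₁₂, e₁₅}
… ∩ ⟦left of e₉⟧ = {e₁, e₂, e₃, e₄, e₆, e₇, e₈, e₉, e₁₀, e₁₂, e₁₅} ∩ {e₂, e₃, e₆, e₇, e₁₀, e₁₁, e₁₂, e₁₃, e₁₄, e₁₅} = {e₂, e₃, e₆, e₇, e₁₀, e₁₂, e₁₅}
… ∩ ⟦that glowed⟧ = {e₂, e₃, e₆, e₇, e₁₀, e₁₂, e₁₅} ∩ {e₁, e₆, e₇, e₉, e₁₃} = {e₆, e₇}
… ∩ ⟦blue⟧ = {e₆, e₇} ∩ {e₁, e₂, e₅, e₆, e₇, e₉, e₁₀, e₁₁, e₁₃, e₁₅} = {e₆, e₇}
So ⟦blue cup left of e₉ that glowed⟧ = {e₆, e₇}.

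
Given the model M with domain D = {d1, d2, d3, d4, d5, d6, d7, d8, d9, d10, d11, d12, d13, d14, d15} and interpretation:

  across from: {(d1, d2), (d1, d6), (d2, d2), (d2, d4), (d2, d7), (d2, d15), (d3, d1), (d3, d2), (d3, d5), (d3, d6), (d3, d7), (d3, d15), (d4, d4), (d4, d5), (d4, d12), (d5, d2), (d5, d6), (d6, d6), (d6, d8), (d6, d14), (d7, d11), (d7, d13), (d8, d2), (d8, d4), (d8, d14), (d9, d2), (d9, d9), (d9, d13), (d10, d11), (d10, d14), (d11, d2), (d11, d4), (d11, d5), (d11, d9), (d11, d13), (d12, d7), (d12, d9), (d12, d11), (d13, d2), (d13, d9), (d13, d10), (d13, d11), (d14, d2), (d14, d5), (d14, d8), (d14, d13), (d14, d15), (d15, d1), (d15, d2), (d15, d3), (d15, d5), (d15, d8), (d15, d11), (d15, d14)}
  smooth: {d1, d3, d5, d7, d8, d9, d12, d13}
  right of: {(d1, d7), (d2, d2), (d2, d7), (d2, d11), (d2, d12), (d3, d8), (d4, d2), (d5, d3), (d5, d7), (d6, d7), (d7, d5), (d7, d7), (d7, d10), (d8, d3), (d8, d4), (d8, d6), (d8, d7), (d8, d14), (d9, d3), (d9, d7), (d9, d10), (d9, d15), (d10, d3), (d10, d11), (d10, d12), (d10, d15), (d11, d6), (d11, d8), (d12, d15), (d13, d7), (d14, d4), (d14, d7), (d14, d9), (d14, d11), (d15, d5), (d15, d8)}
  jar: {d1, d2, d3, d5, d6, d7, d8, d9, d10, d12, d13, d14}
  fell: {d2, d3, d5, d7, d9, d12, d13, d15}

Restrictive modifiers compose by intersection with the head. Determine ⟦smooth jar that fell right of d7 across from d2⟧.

{d5, d9, d13}

⟦that fell⟧ = ⟦fell⟧ = {d2, d3, d5, d7, d9, d12, d13, d15}
⟦right of d7⟧ = {x : ⟨x, d7⟩ ∈ ⟦right of⟧} = {d1, d2, d5, d6, d7, d8, d9, d13, d14}
⟦across from d2⟧ = {x : ⟨x, d2⟩ ∈ ⟦across from⟧} = {d1, d2, d3, d5, d8, d9, d11, d13, d14, d15}
⟦jar⟧ = {d1, d2, d3, d5, d6, d7, d8, d9, d10, d12, d13, d14}
… ∩ ⟦that fell⟧ = {d1, d2, d3, d5, d6, d7, d8, d9, d10, d12, d13, d14} ∩ {d2, d3, d5, d7, d9, d12, d13, d15} = {d2, d3, d5, d7, d9, d12, d13}
… ∩ ⟦right of d7⟧ = {d2, d3, d5, d7, d9, d12, d13} ∩ {d1, d2, d5, d6, d7, d8, d9, d13, d14} = {d2, d5, d7, d9, d13}
… ∩ ⟦across from d2⟧ = {d2, d5, d7, d9, d13} ∩ {d1, d2, d3, d5, d8, d9, d11, d13, d14, d15} = {d2, d5, d9, d13}
… ∩ ⟦smooth⟧ = {d2, d5, d9, d13} ∩ {d1, d3, d5, d7, d8, d9, d12, d13} = {d5, d9, d13}
So ⟦smooth jar that fell right of d7 across from d2⟧ = {d5, d9, d13}.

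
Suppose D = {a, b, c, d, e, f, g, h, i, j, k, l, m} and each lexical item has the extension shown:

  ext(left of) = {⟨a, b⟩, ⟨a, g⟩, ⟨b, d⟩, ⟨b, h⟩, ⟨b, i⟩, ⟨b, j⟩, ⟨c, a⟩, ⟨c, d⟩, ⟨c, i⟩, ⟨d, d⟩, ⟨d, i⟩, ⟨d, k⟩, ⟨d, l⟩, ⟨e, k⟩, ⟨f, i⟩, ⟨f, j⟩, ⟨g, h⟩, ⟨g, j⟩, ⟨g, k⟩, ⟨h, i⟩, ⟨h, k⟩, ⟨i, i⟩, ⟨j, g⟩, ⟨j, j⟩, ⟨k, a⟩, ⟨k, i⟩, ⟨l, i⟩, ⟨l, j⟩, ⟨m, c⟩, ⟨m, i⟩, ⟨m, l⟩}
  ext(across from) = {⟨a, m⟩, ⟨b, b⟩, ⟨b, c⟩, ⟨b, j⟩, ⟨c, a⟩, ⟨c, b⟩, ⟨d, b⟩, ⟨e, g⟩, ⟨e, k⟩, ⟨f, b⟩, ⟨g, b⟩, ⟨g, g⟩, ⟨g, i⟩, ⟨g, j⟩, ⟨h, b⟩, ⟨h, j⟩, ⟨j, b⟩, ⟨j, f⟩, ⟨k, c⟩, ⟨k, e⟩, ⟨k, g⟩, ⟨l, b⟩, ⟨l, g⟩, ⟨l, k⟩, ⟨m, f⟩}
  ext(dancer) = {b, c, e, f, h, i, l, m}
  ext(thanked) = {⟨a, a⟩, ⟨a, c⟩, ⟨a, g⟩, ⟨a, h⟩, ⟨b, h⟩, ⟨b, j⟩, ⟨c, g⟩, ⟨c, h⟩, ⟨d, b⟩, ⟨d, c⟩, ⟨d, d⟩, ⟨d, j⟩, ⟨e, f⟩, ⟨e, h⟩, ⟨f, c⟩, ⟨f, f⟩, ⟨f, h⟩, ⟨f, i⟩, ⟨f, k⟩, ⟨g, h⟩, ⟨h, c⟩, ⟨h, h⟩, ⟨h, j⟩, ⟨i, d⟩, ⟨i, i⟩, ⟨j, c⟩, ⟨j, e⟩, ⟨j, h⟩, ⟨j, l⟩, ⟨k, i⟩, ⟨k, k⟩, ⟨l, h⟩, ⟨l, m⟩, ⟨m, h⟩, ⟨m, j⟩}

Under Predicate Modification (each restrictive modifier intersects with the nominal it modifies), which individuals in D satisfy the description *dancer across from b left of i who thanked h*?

⟦across from b⟧ = {x : ⟨x, b⟩ ∈ ⟦across from⟧} = {b, c, d, f, g, h, j, l}
⟦left of i⟧ = {x : ⟨x, i⟩ ∈ ⟦left of⟧} = {b, c, d, f, h, i, k, l, m}
⟦who thanked h⟧ = {x : ⟨x, h⟩ ∈ ⟦thanked⟧} = {a, b, c, e, f, g, h, j, l, m}
⟦dancer⟧ = {b, c, e, f, h, i, l, m}
… ∩ ⟦across from b⟧ = {b, c, e, f, h, i, l, m} ∩ {b, c, d, f, g, h, j, l} = {b, c, f, h, l}
… ∩ ⟦left of i⟧ = {b, c, f, h, l} ∩ {b, c, d, f, h, i, k, l, m} = {b, c, f, h, l}
… ∩ ⟦who thanked h⟧ = {b, c, f, h, l} ∩ {a, b, c, e, f, g, h, j, l, m} = {b, c, f, h, l}
So ⟦dancer across from b left of i who thanked h⟧ = {b, c, f, h, l}.

{b, c, f, h, l}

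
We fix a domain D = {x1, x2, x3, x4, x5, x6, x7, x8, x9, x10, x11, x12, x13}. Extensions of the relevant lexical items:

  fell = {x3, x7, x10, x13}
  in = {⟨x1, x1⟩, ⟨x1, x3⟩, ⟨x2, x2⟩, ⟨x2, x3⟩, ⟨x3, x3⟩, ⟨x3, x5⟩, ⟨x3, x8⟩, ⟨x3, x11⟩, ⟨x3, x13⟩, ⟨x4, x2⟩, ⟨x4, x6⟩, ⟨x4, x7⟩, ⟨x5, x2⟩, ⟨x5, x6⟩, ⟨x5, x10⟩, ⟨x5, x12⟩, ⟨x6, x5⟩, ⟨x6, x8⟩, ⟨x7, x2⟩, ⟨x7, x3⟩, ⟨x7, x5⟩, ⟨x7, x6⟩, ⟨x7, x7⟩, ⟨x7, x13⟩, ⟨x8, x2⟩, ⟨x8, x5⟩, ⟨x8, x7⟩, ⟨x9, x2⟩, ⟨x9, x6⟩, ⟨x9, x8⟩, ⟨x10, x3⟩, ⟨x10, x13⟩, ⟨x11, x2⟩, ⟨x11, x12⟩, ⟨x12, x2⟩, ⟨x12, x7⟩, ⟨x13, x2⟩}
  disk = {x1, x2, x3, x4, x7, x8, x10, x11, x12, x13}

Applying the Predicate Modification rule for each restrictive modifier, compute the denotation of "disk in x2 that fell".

⟦in x2⟧ = {x : ⟨x, x2⟩ ∈ ⟦in⟧} = {x2, x4, x5, x7, x8, x9, x11, x12, x13}
⟦that fell⟧ = ⟦fell⟧ = {x3, x7, x10, x13}
⟦disk⟧ = {x1, x2, x3, x4, x7, x8, x10, x11, x12, x13}
… ∩ ⟦in x2⟧ = {x1, x2, x3, x4, x7, x8, x10, x11, x12, x13} ∩ {x2, x4, x5, x7, x8, x9, x11, x12, x13} = {x2, x4, x7, x8, x11, x12, x13}
… ∩ ⟦that fell⟧ = {x2, x4, x7, x8, x11, x12, x13} ∩ {x3, x7, x10, x13} = {x7, x13}
So ⟦disk in x2 that fell⟧ = {x7, x13}.

{x7, x13}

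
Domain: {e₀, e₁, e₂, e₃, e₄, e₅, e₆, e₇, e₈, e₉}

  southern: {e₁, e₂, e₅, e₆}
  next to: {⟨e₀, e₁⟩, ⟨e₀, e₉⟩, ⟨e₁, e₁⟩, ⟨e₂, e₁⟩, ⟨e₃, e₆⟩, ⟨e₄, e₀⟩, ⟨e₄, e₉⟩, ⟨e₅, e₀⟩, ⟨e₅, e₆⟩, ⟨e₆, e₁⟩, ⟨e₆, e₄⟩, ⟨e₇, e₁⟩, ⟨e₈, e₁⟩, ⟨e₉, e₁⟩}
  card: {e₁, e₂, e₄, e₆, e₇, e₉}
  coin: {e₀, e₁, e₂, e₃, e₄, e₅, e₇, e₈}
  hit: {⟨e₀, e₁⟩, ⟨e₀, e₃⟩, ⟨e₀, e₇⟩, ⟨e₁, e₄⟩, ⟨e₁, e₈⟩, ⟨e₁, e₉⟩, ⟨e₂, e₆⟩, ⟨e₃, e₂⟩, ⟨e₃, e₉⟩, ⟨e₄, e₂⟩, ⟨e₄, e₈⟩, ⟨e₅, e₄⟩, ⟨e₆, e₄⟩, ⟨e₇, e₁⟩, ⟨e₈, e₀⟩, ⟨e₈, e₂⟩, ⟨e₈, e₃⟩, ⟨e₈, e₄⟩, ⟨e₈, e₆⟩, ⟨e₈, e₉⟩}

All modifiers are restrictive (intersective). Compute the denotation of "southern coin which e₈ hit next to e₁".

⟦which e₈ hit⟧ = {x : ⟨e₈, x⟩ ∈ ⟦hit⟧} = {e₀, e₂, e₃, e₄, e₆, e₉}
⟦next to e₁⟧ = {x : ⟨x, e₁⟩ ∈ ⟦next to⟧} = {e₀, e₁, e₂, e₆, e₇, e₈, e₉}
⟦coin⟧ = {e₀, e₁, e₂, e₃, e₄, e₅, e₇, e₈}
… ∩ ⟦which e₈ hit⟧ = {e₀, e₁, e₂, e₃, e₄, e₅, e₇, e₈} ∩ {e₀, e₂, e₃, e₄, e₆, e₉} = {e₀, e₂, e₃, e₄}
… ∩ ⟦next to e₁⟧ = {e₀, e₂, e₃, e₄} ∩ {e₀, e₁, e₂, e₆, e₇, e₈, e₉} = {e₀, e₂}
… ∩ ⟦southern⟧ = {e₀, e₂} ∩ {e₁, e₂, e₅, e₆} = {e₂}
So ⟦southern coin which e₈ hit next to e₁⟧ = {e₂}.

{e₂}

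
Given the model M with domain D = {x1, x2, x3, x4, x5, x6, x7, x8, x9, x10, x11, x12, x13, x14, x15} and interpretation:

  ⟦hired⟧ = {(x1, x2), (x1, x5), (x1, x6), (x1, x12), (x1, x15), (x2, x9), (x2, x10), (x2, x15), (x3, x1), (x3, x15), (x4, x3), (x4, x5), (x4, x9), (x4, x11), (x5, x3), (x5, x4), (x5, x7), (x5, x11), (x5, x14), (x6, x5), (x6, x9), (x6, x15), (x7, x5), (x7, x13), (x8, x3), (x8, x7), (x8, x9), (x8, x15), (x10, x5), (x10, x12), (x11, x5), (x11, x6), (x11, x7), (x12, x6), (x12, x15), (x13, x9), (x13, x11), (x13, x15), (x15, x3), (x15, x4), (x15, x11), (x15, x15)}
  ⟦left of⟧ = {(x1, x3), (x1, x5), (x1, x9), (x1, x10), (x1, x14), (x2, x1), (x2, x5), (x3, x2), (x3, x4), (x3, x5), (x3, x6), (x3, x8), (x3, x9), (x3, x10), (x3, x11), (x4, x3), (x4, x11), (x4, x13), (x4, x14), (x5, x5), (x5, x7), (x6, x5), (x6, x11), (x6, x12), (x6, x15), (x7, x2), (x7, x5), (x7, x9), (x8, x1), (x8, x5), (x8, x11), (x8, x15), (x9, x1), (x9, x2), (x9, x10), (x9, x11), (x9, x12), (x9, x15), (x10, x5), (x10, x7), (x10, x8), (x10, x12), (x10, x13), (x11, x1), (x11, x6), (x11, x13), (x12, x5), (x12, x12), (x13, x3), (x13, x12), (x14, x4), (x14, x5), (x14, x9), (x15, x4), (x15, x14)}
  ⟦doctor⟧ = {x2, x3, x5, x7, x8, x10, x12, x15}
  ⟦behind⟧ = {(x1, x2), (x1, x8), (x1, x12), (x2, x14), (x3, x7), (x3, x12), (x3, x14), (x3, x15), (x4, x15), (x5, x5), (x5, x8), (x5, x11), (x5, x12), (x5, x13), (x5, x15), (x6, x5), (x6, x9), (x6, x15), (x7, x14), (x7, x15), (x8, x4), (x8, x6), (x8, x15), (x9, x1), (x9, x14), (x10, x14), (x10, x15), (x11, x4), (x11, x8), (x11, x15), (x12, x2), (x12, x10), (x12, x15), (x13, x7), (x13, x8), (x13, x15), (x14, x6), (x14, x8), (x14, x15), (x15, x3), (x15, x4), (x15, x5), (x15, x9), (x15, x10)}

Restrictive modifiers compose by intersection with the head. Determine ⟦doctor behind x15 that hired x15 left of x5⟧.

⟦behind x15⟧ = {x : ⟨x, x15⟩ ∈ ⟦behind⟧} = {x3, x4, x5, x6, x7, x8, x10, x11, x12, x13, x14}
⟦that hired x15⟧ = {x : ⟨x, x15⟩ ∈ ⟦hired⟧} = {x1, x2, x3, x6, x8, x12, x13, x15}
⟦left of x5⟧ = {x : ⟨x, x5⟩ ∈ ⟦left of⟧} = {x1, x2, x3, x5, x6, x7, x8, x10, x12, x14}
⟦doctor⟧ = {x2, x3, x5, x7, x8, x10, x12, x15}
… ∩ ⟦behind x15⟧ = {x2, x3, x5, x7, x8, x10, x12, x15} ∩ {x3, x4, x5, x6, x7, x8, x10, x11, x12, x13, x14} = {x3, x5, x7, x8, x10, x12}
… ∩ ⟦that hired x15⟧ = {x3, x5, x7, x8, x10, x12} ∩ {x1, x2, x3, x6, x8, x12, x13, x15} = {x3, x8, x12}
… ∩ ⟦left of x5⟧ = {x3, x8, x12} ∩ {x1, x2, x3, x5, x6, x7, x8, x10, x12, x14} = {x3, x8, x12}
So ⟦doctor behind x15 that hired x15 left of x5⟧ = {x3, x8, x12}.

{x3, x8, x12}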